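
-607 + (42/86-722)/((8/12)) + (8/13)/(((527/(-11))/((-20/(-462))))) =-20901154147/12372906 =-1689.27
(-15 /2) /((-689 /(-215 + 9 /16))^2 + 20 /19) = -1118317295 /1696318776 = -0.66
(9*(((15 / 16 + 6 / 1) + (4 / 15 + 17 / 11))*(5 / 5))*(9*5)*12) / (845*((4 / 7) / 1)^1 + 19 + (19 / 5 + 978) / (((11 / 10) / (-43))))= -13097133 / 11666300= -1.12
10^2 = 100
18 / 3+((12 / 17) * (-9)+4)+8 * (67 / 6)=4742 / 51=92.98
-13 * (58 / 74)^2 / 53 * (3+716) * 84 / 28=-23582481 / 72557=-325.02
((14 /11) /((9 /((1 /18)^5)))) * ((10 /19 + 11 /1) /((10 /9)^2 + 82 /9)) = 511 /6128568864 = 0.00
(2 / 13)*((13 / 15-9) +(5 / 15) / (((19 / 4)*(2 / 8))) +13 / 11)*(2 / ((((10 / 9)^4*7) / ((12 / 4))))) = -137210193 / 237737500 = -0.58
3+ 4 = 7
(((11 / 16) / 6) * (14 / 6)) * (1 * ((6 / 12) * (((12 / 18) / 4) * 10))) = 385 / 1728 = 0.22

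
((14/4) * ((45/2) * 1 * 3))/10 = 189/8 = 23.62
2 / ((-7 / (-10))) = 20 / 7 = 2.86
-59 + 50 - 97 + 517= 411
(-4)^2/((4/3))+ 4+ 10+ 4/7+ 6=32.57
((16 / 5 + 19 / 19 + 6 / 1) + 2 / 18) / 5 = 464 / 225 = 2.06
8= 8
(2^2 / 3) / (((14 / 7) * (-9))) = -2 / 27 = -0.07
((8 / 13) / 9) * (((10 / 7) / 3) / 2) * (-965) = -38600 / 2457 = -15.71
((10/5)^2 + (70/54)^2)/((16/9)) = 3.20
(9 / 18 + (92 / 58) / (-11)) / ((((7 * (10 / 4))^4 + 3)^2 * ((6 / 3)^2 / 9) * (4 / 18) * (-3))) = -98064 / 718394205484351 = -0.00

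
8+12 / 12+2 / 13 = 119 / 13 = 9.15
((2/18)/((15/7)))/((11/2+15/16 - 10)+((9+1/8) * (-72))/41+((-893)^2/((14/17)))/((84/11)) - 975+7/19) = 4275152/10373038259445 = 0.00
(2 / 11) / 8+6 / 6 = 45 / 44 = 1.02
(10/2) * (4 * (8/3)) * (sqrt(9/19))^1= 160 * sqrt(19)/19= 36.71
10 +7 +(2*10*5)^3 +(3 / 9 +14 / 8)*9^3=1001535.75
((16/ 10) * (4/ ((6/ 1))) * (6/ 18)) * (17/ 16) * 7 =2.64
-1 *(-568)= 568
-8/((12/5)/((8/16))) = -5/3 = -1.67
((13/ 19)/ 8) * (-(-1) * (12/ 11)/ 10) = 39/ 4180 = 0.01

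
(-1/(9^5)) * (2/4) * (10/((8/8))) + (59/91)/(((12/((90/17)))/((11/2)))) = 574811075/365395212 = 1.57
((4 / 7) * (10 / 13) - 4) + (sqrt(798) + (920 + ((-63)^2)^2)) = 15753905.69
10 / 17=0.59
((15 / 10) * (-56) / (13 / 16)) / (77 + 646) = -448 / 3133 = -0.14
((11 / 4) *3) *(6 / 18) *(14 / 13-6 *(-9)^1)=1969 / 13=151.46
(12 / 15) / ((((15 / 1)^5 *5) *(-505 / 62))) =-248 / 9587109375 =-0.00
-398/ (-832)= 199/ 416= 0.48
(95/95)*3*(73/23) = 219/23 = 9.52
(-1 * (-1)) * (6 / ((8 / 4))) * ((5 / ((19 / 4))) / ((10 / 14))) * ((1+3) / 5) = 336 / 95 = 3.54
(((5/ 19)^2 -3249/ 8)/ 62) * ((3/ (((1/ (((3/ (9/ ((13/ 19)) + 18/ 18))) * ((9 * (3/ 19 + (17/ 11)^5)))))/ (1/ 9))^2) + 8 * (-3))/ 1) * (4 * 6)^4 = 2993165431857412442697024/ 104785924454234551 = 28564575.32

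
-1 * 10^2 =-100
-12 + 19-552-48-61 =-654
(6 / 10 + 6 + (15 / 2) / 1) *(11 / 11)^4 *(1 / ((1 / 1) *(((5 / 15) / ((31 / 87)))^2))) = 135501 / 8410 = 16.11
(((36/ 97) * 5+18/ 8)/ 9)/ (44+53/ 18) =1593/ 163930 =0.01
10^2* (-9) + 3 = -897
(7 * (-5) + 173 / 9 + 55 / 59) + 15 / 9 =-6998 / 531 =-13.18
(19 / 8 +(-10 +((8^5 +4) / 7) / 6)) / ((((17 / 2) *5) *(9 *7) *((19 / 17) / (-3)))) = -14423 / 18620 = -0.77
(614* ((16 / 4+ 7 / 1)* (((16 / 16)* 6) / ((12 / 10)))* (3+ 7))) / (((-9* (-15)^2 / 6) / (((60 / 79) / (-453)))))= 540320 / 322083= 1.68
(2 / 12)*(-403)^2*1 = 27068.17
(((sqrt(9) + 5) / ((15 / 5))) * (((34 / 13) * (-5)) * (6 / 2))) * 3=-4080 / 13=-313.85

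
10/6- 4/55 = 263/165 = 1.59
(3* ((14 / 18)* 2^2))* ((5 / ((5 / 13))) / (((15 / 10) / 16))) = 11648 / 9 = 1294.22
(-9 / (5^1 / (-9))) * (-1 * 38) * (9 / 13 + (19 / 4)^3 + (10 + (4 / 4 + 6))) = -159882093 / 2080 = -76866.39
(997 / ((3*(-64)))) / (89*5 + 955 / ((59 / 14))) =-58823 / 7608000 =-0.01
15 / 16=0.94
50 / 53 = 0.94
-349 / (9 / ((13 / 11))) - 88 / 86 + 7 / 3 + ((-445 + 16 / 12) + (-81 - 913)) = -6309661 / 4257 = -1482.18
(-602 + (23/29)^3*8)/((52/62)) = -226065051/317057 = -713.01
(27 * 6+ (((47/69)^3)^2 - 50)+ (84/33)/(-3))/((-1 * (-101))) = 1.10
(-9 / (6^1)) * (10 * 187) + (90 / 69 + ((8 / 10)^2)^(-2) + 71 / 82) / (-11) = -7449757119 / 2655488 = -2805.42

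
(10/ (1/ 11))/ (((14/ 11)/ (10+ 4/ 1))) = 1210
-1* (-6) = 6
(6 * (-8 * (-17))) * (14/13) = 11424/13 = 878.77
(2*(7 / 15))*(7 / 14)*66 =154 / 5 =30.80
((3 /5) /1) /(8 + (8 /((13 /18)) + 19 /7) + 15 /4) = 364 /15495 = 0.02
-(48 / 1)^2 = -2304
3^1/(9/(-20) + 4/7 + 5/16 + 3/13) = 7280/1613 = 4.51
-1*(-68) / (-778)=-34 / 389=-0.09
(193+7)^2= 40000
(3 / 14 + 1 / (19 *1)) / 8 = 71 / 2128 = 0.03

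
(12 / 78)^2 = 4 / 169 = 0.02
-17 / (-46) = 0.37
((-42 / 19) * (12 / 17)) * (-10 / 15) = 336 / 323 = 1.04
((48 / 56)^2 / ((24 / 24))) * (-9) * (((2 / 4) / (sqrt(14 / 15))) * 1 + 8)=-56.32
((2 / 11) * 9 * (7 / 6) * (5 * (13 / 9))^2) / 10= 5915 / 594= 9.96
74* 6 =444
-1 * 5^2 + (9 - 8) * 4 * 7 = 3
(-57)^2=3249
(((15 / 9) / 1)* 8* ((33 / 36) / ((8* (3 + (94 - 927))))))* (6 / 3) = -11 / 2988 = -0.00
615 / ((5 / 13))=1599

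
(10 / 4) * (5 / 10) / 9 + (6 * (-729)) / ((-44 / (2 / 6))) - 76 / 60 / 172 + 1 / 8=5686141 / 170280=33.39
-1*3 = -3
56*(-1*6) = -336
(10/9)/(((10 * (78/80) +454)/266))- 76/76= -173/477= -0.36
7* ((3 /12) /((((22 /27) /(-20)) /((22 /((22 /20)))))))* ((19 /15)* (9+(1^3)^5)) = -119700 /11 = -10881.82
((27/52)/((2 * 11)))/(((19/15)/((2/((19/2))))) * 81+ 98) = 135/3348202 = 0.00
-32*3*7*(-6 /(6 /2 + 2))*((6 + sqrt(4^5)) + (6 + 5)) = 197568 /5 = 39513.60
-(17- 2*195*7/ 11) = 2543/ 11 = 231.18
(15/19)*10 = 150/19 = 7.89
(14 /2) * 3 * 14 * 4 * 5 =5880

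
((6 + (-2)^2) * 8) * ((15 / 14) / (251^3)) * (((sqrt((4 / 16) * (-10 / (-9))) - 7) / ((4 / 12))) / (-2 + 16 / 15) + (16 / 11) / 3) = 151700 / 1217620327 - 2250 * sqrt(10) / 774849299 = 0.00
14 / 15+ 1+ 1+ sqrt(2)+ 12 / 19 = sqrt(2)+ 1016 / 285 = 4.98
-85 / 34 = -5 / 2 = -2.50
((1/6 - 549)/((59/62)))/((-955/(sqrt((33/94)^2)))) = 1122913/5296430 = 0.21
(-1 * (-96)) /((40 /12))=144 /5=28.80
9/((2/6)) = 27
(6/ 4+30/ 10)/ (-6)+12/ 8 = 3/ 4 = 0.75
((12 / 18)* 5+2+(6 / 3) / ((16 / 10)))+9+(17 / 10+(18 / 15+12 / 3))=1349 / 60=22.48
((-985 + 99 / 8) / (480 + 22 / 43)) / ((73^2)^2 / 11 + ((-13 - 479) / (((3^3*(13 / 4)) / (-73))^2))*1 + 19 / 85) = -0.00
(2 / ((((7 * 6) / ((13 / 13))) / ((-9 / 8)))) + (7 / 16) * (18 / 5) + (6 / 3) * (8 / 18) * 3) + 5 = 3859 / 420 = 9.19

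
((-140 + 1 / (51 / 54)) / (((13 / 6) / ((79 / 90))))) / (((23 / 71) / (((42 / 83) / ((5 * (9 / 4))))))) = -741913648 / 94925025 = -7.82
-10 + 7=-3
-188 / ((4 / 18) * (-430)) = 423 / 215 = 1.97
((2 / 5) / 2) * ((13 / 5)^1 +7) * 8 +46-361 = -7491 / 25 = -299.64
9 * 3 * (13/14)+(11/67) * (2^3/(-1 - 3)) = 23209/938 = 24.74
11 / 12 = 0.92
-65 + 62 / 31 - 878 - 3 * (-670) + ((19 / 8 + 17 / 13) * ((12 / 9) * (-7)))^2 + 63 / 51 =232884233 / 103428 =2251.66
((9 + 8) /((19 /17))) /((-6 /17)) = -4913 /114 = -43.10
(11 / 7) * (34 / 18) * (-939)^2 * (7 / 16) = 18320203 / 16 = 1145012.69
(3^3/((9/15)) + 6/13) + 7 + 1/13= 683/13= 52.54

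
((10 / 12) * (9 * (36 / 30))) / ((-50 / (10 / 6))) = -3 / 10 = -0.30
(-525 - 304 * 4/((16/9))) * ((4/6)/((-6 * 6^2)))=403/108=3.73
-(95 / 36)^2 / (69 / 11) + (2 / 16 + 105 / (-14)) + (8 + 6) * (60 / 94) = 1895561 / 4202928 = 0.45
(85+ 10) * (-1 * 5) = -475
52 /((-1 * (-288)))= 13 /72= 0.18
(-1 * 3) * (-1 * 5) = 15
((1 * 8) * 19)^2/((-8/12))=-34656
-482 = -482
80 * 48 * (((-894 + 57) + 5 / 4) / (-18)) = 534880 / 3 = 178293.33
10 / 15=2 / 3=0.67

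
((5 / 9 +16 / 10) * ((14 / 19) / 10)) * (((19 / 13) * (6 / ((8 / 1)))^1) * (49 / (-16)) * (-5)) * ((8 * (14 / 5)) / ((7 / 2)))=33271 / 1950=17.06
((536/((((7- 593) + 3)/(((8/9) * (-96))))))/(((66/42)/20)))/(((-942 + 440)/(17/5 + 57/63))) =-124043264/14486967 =-8.56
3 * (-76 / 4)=-57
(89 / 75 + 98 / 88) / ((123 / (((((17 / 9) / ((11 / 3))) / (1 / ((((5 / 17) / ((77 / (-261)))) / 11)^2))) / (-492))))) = -6384031 / 39690704578448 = -0.00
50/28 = 25/14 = 1.79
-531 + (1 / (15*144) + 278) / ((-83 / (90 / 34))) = -36564049 / 67728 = -539.87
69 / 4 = 17.25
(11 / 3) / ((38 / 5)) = 55 / 114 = 0.48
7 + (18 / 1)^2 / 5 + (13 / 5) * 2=77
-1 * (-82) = 82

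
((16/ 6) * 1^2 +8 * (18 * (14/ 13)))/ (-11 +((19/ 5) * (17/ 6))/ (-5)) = -307600/ 25649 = -11.99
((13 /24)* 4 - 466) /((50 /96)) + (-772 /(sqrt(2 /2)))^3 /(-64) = 179704161 /25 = 7188166.44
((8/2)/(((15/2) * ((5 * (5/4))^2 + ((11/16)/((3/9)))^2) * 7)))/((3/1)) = 2048/3493035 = 0.00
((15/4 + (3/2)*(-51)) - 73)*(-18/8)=5247/16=327.94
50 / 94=25 / 47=0.53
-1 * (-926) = 926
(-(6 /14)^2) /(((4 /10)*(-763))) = 45 /74774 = 0.00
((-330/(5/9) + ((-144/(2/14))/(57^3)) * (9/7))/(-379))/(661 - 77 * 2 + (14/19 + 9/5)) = 10185735/3311430257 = 0.00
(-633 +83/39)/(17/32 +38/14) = -5511296/28353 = -194.38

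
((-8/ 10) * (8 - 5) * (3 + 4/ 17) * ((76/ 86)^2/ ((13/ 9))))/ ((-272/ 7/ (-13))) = -1.40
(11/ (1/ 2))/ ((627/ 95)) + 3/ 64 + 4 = 1417/ 192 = 7.38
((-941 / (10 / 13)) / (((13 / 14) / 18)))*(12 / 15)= -474264 / 25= -18970.56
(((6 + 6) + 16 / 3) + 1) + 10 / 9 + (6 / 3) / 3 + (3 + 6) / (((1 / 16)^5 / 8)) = 679477429 / 9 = 75497492.11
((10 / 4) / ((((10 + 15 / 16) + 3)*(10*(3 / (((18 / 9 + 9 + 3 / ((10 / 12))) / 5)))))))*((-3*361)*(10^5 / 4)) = -105412000 / 223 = -472699.55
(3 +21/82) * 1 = 267/82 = 3.26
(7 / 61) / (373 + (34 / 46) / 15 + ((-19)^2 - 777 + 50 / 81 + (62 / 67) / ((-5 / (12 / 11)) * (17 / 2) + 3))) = -3770218305 / 1391700517136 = -0.00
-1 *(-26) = 26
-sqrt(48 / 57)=-4 * sqrt(19) / 19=-0.92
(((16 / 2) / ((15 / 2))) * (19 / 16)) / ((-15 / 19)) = -361 / 225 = -1.60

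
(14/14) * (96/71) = 96/71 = 1.35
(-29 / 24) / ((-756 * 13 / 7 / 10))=145 / 16848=0.01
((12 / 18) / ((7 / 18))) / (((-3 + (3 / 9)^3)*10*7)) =-81 / 9800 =-0.01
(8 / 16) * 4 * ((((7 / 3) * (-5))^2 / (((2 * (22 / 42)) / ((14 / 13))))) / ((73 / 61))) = 7323050 / 31317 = 233.84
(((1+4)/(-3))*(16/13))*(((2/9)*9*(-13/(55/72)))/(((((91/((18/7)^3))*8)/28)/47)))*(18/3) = 631535616/49049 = 12875.61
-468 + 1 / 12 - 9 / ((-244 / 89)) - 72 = -536.63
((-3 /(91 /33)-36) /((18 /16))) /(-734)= 1500 /33397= 0.04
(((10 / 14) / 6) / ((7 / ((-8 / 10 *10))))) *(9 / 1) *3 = -180 / 49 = -3.67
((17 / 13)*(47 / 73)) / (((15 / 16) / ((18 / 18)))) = 12784 / 14235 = 0.90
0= 0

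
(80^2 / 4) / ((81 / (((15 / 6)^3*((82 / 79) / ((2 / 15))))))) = 5125000 / 2133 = 2402.72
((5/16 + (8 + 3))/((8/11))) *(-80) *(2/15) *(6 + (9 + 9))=-3982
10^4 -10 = 9990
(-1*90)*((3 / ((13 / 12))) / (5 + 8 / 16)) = -45.31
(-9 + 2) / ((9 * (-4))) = 0.19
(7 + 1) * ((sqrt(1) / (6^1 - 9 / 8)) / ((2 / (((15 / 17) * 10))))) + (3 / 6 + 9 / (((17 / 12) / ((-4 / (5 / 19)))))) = -196303 / 2210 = -88.82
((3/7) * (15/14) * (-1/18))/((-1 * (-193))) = -0.00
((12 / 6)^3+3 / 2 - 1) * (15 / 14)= 9.11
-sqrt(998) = -31.59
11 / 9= 1.22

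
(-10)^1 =-10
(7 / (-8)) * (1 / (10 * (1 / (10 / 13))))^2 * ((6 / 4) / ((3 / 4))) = -7 / 676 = -0.01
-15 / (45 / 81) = -27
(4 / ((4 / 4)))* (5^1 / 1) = 20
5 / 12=0.42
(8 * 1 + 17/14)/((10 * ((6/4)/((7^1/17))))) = 43/170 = 0.25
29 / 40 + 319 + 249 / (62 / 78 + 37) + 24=350.31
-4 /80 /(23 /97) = -97 /460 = -0.21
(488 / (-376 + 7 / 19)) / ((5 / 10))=-304 / 117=-2.60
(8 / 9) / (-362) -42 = -68422 / 1629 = -42.00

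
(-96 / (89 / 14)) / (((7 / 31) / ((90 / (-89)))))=535680 / 7921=67.63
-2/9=-0.22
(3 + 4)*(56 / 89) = 392 / 89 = 4.40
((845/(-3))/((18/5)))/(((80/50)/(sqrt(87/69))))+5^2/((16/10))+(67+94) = 1413/8 - 21125 * sqrt(667)/9936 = 121.72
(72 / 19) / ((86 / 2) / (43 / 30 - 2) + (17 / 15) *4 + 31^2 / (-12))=-24480 / 978253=-0.03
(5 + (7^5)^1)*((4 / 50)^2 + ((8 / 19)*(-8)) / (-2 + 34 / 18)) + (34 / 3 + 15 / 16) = 290579684551 / 570000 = 509788.92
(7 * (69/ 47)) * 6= 2898/ 47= 61.66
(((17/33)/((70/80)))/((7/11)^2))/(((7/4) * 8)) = 748/7203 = 0.10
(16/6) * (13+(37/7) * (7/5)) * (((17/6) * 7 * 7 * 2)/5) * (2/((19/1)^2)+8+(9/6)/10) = 24638.00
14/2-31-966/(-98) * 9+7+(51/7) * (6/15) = 2612/35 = 74.63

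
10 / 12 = 5 / 6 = 0.83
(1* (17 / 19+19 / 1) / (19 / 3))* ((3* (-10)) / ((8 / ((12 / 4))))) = -35.34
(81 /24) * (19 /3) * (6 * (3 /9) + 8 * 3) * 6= 6669 /2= 3334.50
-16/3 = -5.33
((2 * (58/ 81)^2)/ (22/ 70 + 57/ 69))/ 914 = 1354010/ 1376255043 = 0.00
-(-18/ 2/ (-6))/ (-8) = 3/ 16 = 0.19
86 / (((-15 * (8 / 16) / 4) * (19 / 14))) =-9632 / 285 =-33.80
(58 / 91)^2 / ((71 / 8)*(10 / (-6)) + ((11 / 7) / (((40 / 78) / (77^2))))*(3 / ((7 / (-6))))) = -403680 / 46439409107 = -0.00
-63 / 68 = -0.93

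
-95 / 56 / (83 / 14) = -0.29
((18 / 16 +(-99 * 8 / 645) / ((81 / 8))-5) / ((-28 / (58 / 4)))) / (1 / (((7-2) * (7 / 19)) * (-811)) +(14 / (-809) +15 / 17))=60029378440709 / 25072773063552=2.39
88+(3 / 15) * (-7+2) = 87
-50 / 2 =-25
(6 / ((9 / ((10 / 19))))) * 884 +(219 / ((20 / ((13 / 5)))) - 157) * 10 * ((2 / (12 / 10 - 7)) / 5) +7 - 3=3329281 / 8265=402.82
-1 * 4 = -4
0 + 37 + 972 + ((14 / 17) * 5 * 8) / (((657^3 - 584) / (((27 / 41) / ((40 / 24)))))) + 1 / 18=3590174644500595 / 3557955381714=1009.06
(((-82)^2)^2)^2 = 2044140858654976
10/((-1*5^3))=-2/25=-0.08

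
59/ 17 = 3.47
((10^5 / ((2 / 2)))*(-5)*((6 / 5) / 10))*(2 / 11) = -120000 / 11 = -10909.09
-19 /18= -1.06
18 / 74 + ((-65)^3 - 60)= -10163336 / 37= -274684.76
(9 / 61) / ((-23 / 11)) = -99 / 1403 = -0.07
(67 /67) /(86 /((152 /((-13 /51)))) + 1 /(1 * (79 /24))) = 306204 /48863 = 6.27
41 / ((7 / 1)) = 41 / 7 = 5.86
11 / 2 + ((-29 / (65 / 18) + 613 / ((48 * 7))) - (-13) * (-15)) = -4274227 / 21840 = -195.71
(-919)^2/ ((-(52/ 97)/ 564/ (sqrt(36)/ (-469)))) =69306364782/ 6097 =11367289.61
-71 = -71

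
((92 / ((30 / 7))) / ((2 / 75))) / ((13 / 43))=34615 / 13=2662.69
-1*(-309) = 309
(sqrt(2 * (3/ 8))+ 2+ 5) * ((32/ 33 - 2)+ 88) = 1435 * sqrt(3)/ 33+ 20090/ 33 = 684.11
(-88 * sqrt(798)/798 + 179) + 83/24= 4379/24 - 44 * sqrt(798)/399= 179.34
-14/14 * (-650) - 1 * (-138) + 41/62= 48897/62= 788.66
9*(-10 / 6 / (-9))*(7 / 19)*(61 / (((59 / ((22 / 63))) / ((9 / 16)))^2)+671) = 12208204195 / 29630272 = 412.02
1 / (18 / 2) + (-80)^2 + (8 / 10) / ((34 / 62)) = 4897201 / 765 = 6401.57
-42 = -42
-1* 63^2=-3969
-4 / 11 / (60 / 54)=-18 / 55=-0.33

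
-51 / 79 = -0.65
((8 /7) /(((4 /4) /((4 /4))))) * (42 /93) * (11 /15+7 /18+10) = 8008 /1395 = 5.74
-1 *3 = -3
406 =406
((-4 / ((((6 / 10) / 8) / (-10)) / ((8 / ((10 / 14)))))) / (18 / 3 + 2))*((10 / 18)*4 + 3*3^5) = 545979.26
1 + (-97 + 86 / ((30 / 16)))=-50.13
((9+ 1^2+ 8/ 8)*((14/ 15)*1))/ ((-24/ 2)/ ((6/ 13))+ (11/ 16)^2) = -39424/ 98025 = -0.40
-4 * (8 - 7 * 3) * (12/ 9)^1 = 208/ 3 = 69.33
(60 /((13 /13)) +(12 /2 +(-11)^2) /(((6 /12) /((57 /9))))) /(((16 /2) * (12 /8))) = 2503 /18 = 139.06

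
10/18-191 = -1714/9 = -190.44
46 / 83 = 0.55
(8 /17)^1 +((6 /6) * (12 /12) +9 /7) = 2.76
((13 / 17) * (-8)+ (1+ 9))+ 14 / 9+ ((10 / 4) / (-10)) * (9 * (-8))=3586 / 153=23.44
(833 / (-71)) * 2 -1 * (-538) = 36532 / 71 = 514.54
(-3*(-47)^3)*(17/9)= 1764991/3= 588330.33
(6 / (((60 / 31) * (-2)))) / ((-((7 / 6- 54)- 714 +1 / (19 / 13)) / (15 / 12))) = -1767 / 698728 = -0.00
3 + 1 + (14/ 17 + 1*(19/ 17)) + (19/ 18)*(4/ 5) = 5191/ 765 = 6.79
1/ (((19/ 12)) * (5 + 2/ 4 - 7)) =-8/ 19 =-0.42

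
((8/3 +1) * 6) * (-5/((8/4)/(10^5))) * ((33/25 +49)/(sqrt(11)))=-25160000 * sqrt(11)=-83446279.73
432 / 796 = 108 / 199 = 0.54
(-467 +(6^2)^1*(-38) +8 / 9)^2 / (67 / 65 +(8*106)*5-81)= 1041839305 / 1288386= 808.64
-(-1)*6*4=24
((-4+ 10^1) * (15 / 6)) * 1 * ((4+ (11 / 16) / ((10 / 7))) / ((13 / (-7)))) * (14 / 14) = -15057 / 416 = -36.19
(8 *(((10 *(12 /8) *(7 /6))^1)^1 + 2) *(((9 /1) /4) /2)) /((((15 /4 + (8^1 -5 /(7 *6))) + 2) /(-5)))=-14742 /229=-64.38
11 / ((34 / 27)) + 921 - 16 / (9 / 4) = 282323 / 306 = 922.62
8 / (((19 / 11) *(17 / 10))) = 880 / 323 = 2.72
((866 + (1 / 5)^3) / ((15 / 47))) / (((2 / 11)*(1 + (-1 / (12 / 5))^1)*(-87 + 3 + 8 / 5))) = -55965767 / 180250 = -310.49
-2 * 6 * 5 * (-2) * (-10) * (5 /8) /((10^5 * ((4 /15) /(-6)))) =27 /160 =0.17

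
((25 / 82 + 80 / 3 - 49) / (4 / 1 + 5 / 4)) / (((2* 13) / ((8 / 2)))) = -21676 / 33579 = -0.65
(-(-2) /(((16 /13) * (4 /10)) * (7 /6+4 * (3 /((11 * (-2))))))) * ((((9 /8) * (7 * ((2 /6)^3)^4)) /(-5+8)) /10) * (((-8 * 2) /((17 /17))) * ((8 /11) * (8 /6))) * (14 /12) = -1274 /21789081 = -0.00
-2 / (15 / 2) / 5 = -4 / 75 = -0.05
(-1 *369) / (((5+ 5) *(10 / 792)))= -73062 / 25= -2922.48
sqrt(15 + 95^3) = sqrt(857390) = 925.95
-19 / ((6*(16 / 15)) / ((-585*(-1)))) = -55575 / 32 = -1736.72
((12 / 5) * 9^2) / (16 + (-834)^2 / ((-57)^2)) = 87723 / 103825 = 0.84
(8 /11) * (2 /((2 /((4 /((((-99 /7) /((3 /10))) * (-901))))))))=112 /1635315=0.00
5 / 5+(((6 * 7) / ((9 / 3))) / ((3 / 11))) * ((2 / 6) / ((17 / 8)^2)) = 12457 / 2601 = 4.79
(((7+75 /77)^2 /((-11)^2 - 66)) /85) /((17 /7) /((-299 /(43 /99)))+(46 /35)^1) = 0.01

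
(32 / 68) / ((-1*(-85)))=8 / 1445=0.01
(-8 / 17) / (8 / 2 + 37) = -8 / 697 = -0.01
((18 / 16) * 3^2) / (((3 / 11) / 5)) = 185.62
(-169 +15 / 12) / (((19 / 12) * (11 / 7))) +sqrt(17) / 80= -1281 / 19 +sqrt(17) / 80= -67.37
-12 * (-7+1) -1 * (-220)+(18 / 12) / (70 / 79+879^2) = 35646606293 / 122077418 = 292.00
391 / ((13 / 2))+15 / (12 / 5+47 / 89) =1105721 / 16939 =65.28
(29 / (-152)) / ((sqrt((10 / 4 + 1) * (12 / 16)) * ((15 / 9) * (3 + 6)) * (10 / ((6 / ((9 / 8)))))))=-58 * sqrt(42) / 89775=-0.00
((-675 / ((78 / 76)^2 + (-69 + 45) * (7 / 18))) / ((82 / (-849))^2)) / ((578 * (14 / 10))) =2634617755125 / 243956762294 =10.80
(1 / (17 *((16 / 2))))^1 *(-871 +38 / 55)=-47867 / 7480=-6.40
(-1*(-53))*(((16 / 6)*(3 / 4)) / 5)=106 / 5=21.20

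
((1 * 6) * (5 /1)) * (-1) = -30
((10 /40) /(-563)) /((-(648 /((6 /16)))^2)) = 1 /6724435968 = 0.00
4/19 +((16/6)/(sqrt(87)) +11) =8 *sqrt(87)/261 +213/19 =11.50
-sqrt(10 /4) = -sqrt(10) /2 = -1.58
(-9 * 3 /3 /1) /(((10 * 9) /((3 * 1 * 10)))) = -3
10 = 10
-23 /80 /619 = -23 /49520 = -0.00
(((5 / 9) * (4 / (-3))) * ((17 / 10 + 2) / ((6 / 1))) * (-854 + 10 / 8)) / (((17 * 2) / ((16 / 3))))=28046 / 459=61.10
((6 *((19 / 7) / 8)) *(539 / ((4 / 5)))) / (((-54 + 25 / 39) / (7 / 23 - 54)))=1056980925 / 765808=1380.22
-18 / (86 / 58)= -522 / 43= -12.14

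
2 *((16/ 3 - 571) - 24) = -3538/ 3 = -1179.33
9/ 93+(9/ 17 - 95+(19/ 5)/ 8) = -1979387/ 21080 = -93.90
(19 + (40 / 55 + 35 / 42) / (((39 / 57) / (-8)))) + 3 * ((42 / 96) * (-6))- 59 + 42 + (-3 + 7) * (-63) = -947651 / 3432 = -276.12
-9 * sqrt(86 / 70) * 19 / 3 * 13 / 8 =-741 * sqrt(1505) / 280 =-102.67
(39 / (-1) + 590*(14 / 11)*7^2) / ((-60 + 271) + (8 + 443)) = 404311 / 7282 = 55.52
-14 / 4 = -7 / 2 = -3.50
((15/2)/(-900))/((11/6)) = -0.00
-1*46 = -46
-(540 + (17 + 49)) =-606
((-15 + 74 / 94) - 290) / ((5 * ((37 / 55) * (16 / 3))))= -235917 / 13912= -16.96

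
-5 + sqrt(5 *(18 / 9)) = -5 + sqrt(10) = -1.84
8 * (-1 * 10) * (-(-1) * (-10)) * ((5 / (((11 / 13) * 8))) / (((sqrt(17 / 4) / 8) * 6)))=52000 * sqrt(17) / 561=382.18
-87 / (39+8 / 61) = -5307 / 2387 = -2.22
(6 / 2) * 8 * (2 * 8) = 384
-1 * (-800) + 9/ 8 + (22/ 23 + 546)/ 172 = 6363661/ 7912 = 804.30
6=6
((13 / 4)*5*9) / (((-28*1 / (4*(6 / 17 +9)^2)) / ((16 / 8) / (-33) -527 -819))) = 2460134.52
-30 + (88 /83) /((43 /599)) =-54358 /3569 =-15.23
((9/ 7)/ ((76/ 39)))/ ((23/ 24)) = 2106/ 3059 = 0.69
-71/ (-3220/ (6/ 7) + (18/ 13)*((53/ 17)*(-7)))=47073/ 2510704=0.02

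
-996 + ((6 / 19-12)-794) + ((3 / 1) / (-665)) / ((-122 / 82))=-73085197 / 40565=-1801.68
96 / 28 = 24 / 7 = 3.43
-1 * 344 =-344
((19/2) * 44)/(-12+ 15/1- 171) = -209/84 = -2.49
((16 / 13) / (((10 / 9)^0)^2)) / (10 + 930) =4 / 3055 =0.00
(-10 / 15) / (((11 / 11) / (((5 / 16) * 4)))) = -5 / 6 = -0.83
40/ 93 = 0.43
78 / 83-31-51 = -6728 / 83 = -81.06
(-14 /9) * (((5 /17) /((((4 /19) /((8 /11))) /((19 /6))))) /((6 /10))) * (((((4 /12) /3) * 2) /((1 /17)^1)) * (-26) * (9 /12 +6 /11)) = 31208450 /29403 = 1061.40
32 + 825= 857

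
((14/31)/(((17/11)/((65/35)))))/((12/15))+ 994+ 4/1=1052607/1054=998.68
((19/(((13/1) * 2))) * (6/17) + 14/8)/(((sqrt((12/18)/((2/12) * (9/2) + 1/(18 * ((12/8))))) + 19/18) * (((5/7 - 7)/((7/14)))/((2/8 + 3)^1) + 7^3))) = 168625/7207758 - 3550 * sqrt(170)/2269109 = 0.00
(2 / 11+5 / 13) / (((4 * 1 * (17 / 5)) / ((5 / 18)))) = 225 / 19448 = 0.01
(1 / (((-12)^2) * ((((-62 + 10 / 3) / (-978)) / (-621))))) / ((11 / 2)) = -13.07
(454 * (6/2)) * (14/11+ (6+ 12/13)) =1596264/143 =11162.69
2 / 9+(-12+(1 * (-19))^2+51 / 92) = 289615 / 828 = 349.78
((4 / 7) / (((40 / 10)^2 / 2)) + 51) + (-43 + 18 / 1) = 365 / 14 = 26.07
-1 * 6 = -6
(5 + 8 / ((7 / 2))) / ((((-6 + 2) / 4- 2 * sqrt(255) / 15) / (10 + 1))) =8415 / 371- 1122 * sqrt(255) / 371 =-25.61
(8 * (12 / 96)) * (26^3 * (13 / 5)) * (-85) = -3884296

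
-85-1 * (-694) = 609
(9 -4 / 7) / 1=59 / 7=8.43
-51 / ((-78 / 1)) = 0.65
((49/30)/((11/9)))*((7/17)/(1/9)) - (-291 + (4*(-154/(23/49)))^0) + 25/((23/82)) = 16519403/43010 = 384.08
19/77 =0.25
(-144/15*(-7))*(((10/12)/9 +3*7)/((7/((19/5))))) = 173128/225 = 769.46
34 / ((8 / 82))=348.50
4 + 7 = 11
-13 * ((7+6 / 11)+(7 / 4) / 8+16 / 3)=-179803 / 1056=-170.27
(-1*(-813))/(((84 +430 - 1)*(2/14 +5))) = 1897/6156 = 0.31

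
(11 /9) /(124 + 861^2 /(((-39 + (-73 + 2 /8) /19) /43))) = -1705 /1038100032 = -0.00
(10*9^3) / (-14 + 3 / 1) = -7290 / 11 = -662.73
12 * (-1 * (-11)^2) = -1452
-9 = -9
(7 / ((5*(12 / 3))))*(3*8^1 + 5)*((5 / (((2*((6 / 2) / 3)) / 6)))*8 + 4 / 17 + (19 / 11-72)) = 1896629 / 3740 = 507.12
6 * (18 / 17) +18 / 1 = 414 / 17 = 24.35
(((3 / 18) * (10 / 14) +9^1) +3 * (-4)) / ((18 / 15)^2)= -3025 / 1512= -2.00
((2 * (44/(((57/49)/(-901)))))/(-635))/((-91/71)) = -39406136/470535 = -83.75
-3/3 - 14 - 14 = -29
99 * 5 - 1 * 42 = 453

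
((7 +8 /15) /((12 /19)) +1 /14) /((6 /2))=15119 /3780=4.00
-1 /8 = -0.12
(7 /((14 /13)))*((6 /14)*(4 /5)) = 78 /35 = 2.23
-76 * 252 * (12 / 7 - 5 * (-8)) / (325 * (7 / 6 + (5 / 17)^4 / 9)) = -2105.52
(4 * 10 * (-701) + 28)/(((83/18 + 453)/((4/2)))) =-1008432/8237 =-122.43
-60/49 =-1.22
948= 948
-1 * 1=-1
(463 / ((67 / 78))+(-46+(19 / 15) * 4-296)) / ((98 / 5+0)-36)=-101546 / 8241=-12.32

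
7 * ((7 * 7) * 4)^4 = 10330523392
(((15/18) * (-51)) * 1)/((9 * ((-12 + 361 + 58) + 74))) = -85/8658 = -0.01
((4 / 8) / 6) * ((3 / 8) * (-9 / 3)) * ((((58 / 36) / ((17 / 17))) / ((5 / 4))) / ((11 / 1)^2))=-29 / 29040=-0.00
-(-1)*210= 210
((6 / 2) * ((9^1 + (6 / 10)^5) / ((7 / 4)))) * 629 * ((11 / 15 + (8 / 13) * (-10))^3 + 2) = -9247696129245376 / 6007421875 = -1539378.51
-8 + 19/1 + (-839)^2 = 703932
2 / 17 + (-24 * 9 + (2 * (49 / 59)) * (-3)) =-221528 / 1003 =-220.87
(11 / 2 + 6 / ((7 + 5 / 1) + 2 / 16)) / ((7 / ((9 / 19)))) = 10467 / 25802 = 0.41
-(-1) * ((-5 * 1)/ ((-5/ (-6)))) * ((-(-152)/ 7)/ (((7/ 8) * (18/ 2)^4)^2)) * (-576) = 1245184/ 546852789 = 0.00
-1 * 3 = -3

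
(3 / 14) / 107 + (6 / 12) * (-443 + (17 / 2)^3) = 1025405 / 11984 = 85.56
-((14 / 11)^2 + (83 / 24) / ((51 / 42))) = -110285 / 24684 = -4.47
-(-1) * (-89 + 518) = 429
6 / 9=2 / 3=0.67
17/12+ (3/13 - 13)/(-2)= 1217/156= 7.80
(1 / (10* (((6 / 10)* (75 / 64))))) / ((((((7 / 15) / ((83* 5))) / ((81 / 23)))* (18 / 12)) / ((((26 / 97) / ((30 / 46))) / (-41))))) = -414336 / 139195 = -2.98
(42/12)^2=49/4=12.25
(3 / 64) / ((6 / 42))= 0.33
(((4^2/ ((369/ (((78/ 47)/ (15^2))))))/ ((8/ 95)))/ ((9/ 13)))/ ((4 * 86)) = 0.00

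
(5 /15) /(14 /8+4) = 4 /69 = 0.06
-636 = -636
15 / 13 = 1.15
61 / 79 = 0.77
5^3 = 125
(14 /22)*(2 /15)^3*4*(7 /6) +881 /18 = 48.95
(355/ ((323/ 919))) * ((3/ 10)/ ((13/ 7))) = 1370229/ 8398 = 163.16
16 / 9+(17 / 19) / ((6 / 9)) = 1067 / 342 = 3.12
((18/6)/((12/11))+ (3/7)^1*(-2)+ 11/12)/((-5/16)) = -944/105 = -8.99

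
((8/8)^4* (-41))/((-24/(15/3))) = 8.54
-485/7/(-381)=485/2667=0.18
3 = 3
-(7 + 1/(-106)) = -741/106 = -6.99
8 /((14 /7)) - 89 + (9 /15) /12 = -1699 /20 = -84.95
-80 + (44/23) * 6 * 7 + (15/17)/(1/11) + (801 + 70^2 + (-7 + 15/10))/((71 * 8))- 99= -35053927/444176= -78.92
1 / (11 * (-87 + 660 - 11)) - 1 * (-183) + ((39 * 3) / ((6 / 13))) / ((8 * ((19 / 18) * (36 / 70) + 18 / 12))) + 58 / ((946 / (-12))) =210295795 / 1063304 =197.78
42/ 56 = 3/ 4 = 0.75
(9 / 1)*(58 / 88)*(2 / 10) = 261 / 220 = 1.19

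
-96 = -96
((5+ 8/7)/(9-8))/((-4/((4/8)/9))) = -43/504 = -0.09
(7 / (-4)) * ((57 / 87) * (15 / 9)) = -665 / 348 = -1.91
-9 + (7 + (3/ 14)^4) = -76751/ 38416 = -2.00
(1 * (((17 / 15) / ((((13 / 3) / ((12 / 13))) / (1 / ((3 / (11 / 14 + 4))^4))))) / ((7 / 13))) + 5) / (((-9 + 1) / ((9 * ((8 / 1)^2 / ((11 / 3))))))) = -1864989514 / 12017005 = -155.20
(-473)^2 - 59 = 223670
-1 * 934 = -934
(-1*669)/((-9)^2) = -223/27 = -8.26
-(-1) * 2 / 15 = 2 / 15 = 0.13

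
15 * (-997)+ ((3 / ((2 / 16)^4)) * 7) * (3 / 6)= 28053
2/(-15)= -2/15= -0.13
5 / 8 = 0.62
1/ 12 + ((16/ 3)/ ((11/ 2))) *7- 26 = -2525/ 132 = -19.13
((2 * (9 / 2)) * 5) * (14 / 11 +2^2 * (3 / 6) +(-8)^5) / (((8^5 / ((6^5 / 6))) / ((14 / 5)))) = -459795609 / 2816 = -163279.69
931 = 931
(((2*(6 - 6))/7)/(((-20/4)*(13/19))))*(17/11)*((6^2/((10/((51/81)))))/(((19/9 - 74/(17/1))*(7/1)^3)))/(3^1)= 0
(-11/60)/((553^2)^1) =-11/18348540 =-0.00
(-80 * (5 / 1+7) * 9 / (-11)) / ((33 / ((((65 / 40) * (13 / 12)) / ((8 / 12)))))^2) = 428415 / 85184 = 5.03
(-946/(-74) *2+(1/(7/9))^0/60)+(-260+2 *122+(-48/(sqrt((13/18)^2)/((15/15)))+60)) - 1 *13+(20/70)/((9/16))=-5678399/606060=-9.37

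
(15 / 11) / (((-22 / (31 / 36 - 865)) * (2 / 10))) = 777725 / 2904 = 267.81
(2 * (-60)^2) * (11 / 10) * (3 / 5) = 4752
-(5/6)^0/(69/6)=-2/23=-0.09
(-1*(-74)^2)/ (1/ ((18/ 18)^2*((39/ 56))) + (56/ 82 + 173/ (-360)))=-1050734880/ 314351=-3342.55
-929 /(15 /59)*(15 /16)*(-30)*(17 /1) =13976805 /8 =1747100.62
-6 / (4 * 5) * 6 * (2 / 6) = -3 / 5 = -0.60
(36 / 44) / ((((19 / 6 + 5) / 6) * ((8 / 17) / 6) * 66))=1377 / 11858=0.12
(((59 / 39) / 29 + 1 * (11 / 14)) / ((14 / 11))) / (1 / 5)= 729685 / 221676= 3.29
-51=-51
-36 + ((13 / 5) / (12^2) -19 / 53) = -1386751 / 38160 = -36.34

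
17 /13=1.31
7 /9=0.78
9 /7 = 1.29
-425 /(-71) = 5.99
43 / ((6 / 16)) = 344 / 3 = 114.67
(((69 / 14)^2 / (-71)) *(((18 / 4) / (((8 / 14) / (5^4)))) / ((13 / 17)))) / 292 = -455270625 / 60371584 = -7.54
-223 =-223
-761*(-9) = 6849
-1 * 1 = -1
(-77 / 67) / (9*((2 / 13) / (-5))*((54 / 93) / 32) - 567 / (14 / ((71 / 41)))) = 50890840 / 3105877527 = 0.02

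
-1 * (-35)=35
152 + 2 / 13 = 1978 / 13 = 152.15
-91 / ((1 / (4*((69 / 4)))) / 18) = -113022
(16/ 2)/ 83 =8/ 83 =0.10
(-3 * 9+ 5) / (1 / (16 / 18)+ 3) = -16 / 3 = -5.33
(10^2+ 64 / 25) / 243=2564 / 6075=0.42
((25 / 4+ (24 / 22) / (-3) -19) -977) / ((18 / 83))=-3615895 / 792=-4565.52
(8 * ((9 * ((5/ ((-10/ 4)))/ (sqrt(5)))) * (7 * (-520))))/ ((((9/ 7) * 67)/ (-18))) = -1467648 * sqrt(5)/ 67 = -48981.50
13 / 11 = 1.18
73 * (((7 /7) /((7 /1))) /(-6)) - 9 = -451 /42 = -10.74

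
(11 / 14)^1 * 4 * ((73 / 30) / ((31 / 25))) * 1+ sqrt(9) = 5968 / 651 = 9.17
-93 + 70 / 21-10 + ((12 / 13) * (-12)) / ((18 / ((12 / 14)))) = -27353 / 273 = -100.19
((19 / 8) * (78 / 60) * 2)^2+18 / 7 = 455863 / 11200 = 40.70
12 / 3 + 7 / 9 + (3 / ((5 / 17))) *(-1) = -244 / 45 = -5.42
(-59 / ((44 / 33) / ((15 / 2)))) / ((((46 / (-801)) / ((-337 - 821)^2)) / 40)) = 309974760371.74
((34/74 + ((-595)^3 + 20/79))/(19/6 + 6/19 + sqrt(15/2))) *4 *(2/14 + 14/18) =-718324277359519328/1230504079 + 103134719923155168 *sqrt(30)/1230504079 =-124690486.07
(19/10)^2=361/100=3.61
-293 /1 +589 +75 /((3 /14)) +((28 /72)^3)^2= 21972014353 /34012224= 646.00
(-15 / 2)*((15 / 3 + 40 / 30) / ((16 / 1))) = -95 / 32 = -2.97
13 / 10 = 1.30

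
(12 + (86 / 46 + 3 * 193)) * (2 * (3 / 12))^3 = 3409 / 46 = 74.11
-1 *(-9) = 9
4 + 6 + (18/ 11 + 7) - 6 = 139/ 11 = 12.64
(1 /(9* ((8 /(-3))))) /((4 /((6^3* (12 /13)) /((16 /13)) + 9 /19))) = -1029 /608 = -1.69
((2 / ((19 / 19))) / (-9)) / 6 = -1 / 27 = -0.04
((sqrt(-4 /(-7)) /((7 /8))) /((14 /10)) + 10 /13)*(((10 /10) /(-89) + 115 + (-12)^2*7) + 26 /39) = 24001280*sqrt(7) /91581 + 3000160 /3471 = 1557.74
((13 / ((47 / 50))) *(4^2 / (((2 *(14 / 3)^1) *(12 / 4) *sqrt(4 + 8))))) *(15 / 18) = 3250 *sqrt(3) / 2961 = 1.90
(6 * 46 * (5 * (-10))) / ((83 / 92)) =-1269600 / 83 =-15296.39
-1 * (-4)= 4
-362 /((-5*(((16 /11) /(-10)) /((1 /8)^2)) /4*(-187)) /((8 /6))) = 181 /816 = 0.22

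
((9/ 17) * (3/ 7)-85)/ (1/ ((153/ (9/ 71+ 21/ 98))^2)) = -17061387.48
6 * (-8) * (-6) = 288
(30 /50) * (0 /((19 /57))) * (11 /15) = 0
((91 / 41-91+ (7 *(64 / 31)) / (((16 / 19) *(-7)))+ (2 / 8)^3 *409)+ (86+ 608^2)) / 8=30070042655 / 650752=46208.14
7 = 7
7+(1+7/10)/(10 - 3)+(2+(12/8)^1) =10.74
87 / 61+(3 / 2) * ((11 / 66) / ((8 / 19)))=3943 / 1952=2.02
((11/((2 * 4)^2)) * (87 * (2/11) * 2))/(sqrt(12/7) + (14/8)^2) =29841/13735 - 2784 * sqrt(21)/13735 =1.24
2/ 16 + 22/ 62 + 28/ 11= 8253/ 2728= 3.03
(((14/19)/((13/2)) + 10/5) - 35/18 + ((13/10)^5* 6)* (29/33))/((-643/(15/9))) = -24142670831/471698370000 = -0.05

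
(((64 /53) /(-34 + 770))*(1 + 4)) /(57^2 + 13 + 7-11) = 5 /1985751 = 0.00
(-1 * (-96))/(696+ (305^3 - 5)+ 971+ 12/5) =480/141871447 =0.00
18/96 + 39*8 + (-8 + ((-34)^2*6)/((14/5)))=311509/112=2781.33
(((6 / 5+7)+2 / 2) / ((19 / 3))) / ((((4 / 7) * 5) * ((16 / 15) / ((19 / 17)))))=1449 / 2720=0.53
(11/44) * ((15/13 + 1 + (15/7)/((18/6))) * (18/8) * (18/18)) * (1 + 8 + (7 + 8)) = 7047/182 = 38.72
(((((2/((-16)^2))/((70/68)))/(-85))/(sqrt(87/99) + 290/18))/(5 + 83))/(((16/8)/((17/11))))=-153/3133419520 + 459*sqrt(957)/4997804134400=-0.00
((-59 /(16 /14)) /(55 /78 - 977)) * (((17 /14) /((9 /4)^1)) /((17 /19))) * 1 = 14573 /456906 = 0.03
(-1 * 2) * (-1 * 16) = 32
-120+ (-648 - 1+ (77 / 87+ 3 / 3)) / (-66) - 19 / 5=-3272803 / 28710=-114.00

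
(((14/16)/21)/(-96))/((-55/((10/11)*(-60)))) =-5/11616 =-0.00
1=1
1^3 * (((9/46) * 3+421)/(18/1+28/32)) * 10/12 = 193930/10419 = 18.61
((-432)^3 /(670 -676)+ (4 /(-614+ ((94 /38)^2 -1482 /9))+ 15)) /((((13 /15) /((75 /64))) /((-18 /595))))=-22765604158533375 /41418462176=-549648.71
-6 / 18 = -0.33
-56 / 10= -28 / 5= -5.60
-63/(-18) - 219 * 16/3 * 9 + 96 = -20825/2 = -10412.50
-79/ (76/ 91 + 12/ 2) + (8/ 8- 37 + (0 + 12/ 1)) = -22117/ 622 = -35.56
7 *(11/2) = 77/2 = 38.50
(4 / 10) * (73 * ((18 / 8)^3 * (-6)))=-1995.64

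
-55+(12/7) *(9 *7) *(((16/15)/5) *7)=106.28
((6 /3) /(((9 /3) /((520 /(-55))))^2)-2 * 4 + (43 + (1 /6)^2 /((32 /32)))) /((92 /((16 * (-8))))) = -637624 /8349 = -76.37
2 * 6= 12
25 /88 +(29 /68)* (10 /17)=13605 /25432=0.53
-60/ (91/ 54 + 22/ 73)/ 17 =-236520/ 133127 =-1.78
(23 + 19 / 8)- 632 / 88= 1601 / 88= 18.19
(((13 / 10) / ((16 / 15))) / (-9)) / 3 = -13 / 288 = -0.05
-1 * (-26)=26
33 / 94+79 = 7459 / 94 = 79.35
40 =40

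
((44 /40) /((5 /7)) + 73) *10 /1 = 3727 /5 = 745.40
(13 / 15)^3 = 2197 / 3375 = 0.65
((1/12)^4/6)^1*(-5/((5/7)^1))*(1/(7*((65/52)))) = -1/155520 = -0.00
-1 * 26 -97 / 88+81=53.90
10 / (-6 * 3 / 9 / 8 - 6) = -8 / 5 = -1.60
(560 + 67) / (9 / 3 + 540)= 209 / 181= 1.15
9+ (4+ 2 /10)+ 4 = 86 /5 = 17.20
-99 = -99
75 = 75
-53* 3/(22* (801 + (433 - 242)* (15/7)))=-371/62128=-0.01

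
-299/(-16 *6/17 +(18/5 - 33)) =25415/2979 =8.53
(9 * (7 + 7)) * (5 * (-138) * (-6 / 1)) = 521640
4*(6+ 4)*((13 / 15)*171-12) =5448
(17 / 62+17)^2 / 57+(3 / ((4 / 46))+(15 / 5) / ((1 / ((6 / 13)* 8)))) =48244341 / 949468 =50.81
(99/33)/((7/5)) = 15/7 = 2.14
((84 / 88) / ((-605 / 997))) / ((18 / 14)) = -48853 / 39930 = -1.22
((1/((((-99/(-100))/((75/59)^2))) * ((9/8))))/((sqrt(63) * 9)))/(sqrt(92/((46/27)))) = 250000 * sqrt(42)/586196919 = 0.00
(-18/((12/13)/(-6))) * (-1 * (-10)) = 1170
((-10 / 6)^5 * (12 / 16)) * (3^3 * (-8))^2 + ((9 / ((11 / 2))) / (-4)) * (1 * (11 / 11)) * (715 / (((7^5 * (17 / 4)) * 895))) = -23014665450234 / 51143701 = -450000.00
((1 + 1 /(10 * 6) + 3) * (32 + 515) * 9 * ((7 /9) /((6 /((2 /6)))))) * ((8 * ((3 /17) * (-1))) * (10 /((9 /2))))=-3691156 /1377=-2680.58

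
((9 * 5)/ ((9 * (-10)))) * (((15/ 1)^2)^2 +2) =-50627/ 2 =-25313.50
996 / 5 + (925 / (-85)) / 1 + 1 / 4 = 64113 / 340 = 188.57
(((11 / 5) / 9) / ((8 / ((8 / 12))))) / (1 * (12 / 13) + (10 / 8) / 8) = 1144 / 60615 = 0.02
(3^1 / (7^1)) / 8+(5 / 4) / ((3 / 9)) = 213 / 56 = 3.80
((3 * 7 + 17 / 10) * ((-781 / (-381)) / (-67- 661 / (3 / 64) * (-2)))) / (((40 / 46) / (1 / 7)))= 4077601 / 15007564600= 0.00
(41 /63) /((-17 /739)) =-30299 /1071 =-28.29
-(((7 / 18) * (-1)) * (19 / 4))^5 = 41615795893 / 1934917632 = 21.51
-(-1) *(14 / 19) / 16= 7 / 152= 0.05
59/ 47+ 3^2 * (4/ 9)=247/ 47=5.26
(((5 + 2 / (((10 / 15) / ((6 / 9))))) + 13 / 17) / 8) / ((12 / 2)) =11 / 68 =0.16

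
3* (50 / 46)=75 / 23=3.26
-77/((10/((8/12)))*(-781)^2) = -7/831765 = -0.00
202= 202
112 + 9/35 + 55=5854/35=167.26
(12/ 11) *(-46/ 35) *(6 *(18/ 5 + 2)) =-13248/ 275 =-48.17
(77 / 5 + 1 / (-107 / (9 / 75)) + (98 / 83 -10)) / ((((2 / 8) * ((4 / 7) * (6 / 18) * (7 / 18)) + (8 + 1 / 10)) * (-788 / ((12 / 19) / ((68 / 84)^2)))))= -13045630689 / 13161339957190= -0.00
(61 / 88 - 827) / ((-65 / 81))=1177983 / 1144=1029.71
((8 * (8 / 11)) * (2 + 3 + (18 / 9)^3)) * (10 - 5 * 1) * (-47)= -195520 / 11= -17774.55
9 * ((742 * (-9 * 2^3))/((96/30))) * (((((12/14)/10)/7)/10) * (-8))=51516/35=1471.89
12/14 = 6/7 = 0.86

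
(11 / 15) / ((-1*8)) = -11 / 120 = -0.09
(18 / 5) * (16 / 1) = 288 / 5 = 57.60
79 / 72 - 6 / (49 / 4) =2143 / 3528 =0.61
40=40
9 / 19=0.47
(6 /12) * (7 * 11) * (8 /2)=154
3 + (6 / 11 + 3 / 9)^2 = 4108 / 1089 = 3.77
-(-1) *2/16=1/8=0.12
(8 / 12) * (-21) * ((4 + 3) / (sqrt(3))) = -98 * sqrt(3) / 3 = -56.58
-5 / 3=-1.67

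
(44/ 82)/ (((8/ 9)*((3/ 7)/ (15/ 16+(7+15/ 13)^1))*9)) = 145607/ 102336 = 1.42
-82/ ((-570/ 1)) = 41/ 285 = 0.14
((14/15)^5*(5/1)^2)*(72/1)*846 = 404443648/375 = 1078516.39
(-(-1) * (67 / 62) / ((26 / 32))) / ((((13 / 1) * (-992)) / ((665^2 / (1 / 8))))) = -59258150 / 162409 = -364.87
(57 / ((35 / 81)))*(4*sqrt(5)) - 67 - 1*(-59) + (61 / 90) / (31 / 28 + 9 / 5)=-28450 / 3663 + 18468*sqrt(5) / 35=1172.11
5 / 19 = 0.26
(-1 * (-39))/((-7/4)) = -156/7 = -22.29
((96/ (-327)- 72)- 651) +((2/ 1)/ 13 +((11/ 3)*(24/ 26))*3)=-1010301/ 1417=-712.99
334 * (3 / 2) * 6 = 3006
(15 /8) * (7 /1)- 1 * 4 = 73 /8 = 9.12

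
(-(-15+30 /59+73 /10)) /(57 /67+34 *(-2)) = -0.11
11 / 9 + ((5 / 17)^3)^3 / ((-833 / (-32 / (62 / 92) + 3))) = 4812180903262388 / 3937236087576897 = 1.22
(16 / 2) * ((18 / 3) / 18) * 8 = 64 / 3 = 21.33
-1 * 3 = -3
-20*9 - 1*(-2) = -178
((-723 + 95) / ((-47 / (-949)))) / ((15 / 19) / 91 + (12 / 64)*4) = -4121742352 / 246609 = -16713.67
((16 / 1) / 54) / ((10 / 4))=16 / 135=0.12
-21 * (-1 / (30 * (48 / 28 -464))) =-49 / 32360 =-0.00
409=409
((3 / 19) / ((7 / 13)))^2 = 1521 / 17689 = 0.09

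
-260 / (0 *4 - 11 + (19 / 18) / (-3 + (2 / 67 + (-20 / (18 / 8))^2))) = 23.67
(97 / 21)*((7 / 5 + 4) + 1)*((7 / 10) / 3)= 1552 / 225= 6.90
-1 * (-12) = 12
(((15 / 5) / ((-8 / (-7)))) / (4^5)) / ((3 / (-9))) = -63 / 8192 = -0.01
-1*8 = -8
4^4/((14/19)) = 2432/7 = 347.43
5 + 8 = 13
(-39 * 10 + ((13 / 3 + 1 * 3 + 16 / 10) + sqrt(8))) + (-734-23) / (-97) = -543097 / 1455 + 2 * sqrt(2) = -370.43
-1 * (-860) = 860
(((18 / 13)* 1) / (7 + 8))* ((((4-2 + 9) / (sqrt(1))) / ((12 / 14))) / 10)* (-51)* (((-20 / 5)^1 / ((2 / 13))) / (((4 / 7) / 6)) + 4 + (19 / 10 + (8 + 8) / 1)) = 9860697 / 6500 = 1517.03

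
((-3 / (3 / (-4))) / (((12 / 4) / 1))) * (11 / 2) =7.33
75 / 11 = 6.82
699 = 699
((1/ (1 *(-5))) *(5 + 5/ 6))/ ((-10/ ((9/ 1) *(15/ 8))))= 1.97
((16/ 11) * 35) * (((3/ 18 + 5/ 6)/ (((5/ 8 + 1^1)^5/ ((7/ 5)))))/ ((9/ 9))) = 25690112/ 4084223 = 6.29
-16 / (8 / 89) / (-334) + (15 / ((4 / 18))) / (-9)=-6.97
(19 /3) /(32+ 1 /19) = 361 /1827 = 0.20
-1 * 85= -85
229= 229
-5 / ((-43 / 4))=20 / 43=0.47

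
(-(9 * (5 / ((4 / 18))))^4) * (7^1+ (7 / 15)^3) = -11941479270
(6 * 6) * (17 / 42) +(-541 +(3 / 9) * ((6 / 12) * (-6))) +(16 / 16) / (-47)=-173531 / 329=-527.45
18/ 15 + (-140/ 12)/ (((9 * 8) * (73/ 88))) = 9901/ 9855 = 1.00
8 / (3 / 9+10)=24 / 31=0.77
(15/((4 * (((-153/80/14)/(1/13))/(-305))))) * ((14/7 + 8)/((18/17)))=2135000/351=6082.62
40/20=2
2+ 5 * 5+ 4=31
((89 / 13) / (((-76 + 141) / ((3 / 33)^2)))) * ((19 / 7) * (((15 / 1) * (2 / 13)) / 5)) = 10146 / 9304295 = 0.00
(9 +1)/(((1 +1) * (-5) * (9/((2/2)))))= -1/9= -0.11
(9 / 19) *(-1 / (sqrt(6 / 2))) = -3 *sqrt(3) / 19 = -0.27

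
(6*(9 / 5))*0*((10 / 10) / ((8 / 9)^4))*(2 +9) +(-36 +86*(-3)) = -294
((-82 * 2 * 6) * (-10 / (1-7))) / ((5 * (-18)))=164 / 9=18.22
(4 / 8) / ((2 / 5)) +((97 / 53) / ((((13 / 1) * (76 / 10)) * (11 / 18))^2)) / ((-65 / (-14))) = 25433496565 / 20345037284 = 1.25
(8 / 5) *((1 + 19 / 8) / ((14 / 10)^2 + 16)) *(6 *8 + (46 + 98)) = 25920 / 449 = 57.73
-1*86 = -86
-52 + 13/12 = -611/12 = -50.92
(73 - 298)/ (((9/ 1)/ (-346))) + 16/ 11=95166/ 11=8651.45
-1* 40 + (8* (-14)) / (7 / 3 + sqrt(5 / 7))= -14192 / 149 + 504* sqrt(35) / 149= -75.24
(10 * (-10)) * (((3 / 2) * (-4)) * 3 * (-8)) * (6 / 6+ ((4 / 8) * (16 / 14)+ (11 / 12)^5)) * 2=-96612725 / 1512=-63897.30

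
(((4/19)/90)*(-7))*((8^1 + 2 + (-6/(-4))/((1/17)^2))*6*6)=-24836/95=-261.43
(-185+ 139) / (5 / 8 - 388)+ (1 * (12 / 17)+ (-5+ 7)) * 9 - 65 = -40.53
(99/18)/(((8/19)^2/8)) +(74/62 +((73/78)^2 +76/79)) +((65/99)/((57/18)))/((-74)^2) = 4283908888384487/17052486566544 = 251.22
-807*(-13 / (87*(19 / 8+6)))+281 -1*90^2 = -15164341 / 1943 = -7804.60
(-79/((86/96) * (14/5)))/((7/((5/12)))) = -3950/2107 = -1.87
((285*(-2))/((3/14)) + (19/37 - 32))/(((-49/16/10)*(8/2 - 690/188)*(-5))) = -299551680/56203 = -5329.82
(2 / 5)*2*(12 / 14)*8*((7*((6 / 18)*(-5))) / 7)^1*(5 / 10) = -32 / 7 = -4.57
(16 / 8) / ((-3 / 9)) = -6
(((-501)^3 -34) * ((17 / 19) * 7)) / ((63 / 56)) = -119715461320 / 171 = -700090417.08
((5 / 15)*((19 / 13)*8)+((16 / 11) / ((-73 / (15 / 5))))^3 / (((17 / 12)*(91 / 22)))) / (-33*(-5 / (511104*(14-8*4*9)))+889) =29860767832500224 / 6811265543095187811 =0.00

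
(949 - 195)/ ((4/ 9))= 3393/ 2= 1696.50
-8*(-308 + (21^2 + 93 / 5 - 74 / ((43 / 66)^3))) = 368857712 / 397535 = 927.86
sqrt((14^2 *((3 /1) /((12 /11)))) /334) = 7 *sqrt(3674) /334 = 1.27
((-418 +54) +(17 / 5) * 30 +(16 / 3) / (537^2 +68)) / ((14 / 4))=-453422932 / 6057177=-74.86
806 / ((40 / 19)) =382.85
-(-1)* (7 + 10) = 17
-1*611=-611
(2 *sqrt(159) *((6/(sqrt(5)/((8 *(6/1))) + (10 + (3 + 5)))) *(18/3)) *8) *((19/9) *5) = -15360 *sqrt(795)/39289 + 13271040 *sqrt(159)/39289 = 4248.22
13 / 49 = 0.27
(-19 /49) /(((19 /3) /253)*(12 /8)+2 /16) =-38456 /16121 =-2.39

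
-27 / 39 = -0.69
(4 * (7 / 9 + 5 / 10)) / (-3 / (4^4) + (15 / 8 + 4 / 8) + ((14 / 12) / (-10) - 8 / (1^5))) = -0.89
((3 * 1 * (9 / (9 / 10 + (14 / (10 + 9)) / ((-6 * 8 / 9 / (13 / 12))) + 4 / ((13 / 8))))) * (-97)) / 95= -363168 / 42311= -8.58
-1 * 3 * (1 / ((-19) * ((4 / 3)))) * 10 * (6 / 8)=135 / 152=0.89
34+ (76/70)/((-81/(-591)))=39616/945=41.92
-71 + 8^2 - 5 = -12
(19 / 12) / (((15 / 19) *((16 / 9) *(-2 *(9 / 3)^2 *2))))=-361 / 11520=-0.03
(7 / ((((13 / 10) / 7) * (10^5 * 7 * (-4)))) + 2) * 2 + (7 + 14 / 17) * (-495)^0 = 52259881 / 4420000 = 11.82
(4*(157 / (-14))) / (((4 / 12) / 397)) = -373974 / 7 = -53424.86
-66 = -66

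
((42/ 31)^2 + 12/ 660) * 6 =587886/ 52855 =11.12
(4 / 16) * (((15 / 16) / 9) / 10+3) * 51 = 4913 / 128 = 38.38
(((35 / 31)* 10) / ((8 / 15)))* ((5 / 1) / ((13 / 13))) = 13125 / 124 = 105.85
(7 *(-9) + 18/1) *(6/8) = -135/4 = -33.75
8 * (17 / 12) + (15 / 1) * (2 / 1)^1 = 124 / 3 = 41.33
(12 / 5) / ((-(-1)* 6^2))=1 / 15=0.07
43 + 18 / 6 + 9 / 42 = 647 / 14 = 46.21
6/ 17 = 0.35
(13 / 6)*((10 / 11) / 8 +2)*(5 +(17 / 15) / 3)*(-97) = -430001 / 180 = -2388.89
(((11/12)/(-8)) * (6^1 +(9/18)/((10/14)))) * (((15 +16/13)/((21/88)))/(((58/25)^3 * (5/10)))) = -5345553125/639186912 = -8.36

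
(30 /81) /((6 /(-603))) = -335 /9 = -37.22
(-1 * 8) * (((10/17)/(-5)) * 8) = 128/17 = 7.53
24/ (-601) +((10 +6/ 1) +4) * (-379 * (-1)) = 4555556/ 601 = 7579.96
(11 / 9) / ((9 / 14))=154 / 81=1.90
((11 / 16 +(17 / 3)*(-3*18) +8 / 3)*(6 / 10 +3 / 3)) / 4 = -14527 / 120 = -121.06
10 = 10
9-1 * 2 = 7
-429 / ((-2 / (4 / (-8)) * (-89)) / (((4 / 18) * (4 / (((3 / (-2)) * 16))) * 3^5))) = -3861 / 356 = -10.85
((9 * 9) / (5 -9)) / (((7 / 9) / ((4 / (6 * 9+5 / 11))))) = -1.91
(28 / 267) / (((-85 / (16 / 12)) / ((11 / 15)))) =-1232 / 1021275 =-0.00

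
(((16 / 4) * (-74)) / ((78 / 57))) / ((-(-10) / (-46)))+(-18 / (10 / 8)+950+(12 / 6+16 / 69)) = 1733764 / 897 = 1932.85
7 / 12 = 0.58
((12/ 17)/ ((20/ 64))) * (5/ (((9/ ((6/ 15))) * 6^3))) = 16/ 6885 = 0.00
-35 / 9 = -3.89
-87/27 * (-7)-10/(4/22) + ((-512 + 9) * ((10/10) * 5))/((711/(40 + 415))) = -389131/237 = -1641.90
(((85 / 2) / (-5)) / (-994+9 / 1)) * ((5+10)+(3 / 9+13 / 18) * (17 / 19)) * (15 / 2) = 4879 / 4728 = 1.03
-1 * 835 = -835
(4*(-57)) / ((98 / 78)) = -8892 / 49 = -181.47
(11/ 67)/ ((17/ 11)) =0.11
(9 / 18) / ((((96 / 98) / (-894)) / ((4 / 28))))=-1043 / 16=-65.19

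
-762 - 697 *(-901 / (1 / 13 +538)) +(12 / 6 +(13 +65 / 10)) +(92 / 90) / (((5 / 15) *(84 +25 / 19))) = 29026419653 / 68033370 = 426.65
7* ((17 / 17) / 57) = 7 / 57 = 0.12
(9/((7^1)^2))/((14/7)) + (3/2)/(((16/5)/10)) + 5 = 7667/784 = 9.78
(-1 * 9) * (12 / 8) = -27 / 2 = -13.50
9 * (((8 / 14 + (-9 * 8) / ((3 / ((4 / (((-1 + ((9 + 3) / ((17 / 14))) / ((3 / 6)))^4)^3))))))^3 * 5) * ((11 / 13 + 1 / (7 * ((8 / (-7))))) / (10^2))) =369682041831971479074873661983040550317489605202825197321040131904665839724824289110712776190 / 6105230461219247161406196998955675386760670346718796029452375666322969992780624116276169564779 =0.06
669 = 669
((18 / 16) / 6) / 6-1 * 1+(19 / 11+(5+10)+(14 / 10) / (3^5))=6742069 / 427680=15.76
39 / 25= 1.56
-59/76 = -0.78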